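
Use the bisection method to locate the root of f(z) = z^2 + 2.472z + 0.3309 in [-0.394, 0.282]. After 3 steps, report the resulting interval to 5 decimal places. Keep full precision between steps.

f(-0.394000) = -0.487832, f(0.282000) = 1.107528 (opposite signs)
step 1: m = -0.056000, f(m) = 0.195604 > 0 → root in [-0.394000, -0.056000]
step 2: m = -0.225000, f(m) = -0.174675 < 0 → root in [-0.225000, -0.056000]
step 3: m = -0.140500, f(m) = 0.003324 > 0 → root in [-0.225000, -0.140500]

[-0.22500, -0.14050]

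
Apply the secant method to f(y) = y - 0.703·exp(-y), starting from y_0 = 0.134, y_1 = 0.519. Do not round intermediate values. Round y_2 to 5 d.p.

0.45237

f(y_0) = -0.480837, f(y_1) = 0.100634
y_2 = 0.519000 - (0.100634)·(0.519000 - 0.134000)/(0.100634 - (-0.480837)) = 0.452369; f(y_2) = 0.005177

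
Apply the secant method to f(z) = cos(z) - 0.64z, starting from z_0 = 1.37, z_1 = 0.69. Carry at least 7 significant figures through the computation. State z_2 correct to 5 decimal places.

f(z_0) = -0.677350, f(z_1) = 0.329646
z_2 = 0.690000 - (0.329646)·(0.690000 - 1.370000)/(0.329646 - (-0.677350)) = 0.912602; f(z_2) = 0.027624

0.91260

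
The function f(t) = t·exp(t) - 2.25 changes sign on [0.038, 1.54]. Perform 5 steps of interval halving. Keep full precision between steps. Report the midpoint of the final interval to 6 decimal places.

0.906344

f(0.038000) = -2.210528, f(1.540000) = 4.933469 (opposite signs)
step 1: m = 0.789000, f(m) = -0.513258 < 0 → root in [0.789000, 1.540000]
step 2: m = 1.164500, f(m) = 1.481431 > 0 → root in [0.789000, 1.164500]
step 3: m = 0.976750, f(m) = 0.344063 > 0 → root in [0.789000, 0.976750]
step 4: m = 0.882875, f(m) = -0.115349 < 0 → root in [0.882875, 0.976750]
step 5: m = 0.929813, f(m) = 0.106176 > 0 → root in [0.882875, 0.929813]
Midpoint of [0.882875, 0.929813] = 0.906344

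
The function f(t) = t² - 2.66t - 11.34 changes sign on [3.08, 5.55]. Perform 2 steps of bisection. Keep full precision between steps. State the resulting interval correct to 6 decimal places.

[4.932500, 5.550000]

f(3.080000) = -10.046400, f(5.550000) = 4.699500 (opposite signs)
step 1: m = 4.315000, f(m) = -4.198675 < 0 → root in [4.315000, 5.550000]
step 2: m = 4.932500, f(m) = -0.130894 < 0 → root in [4.932500, 5.550000]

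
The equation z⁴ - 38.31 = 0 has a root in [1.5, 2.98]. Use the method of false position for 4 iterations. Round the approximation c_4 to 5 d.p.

2.48208

False-position update: c = (a·f(b) − b·f(a))/(f(b) − f(a)); replace the endpoint whose sign matches f(c).
f(1.500000) = -33.247500, f(2.980000) = 40.551504
step 1: c = 2.166761, f(c) = -16.268352 < 0 → new bracket [2.166761, 2.980000]
step 2: c = 2.399603, f(c) = -5.154337 < 0 → new bracket [2.399603, 2.980000]
step 3: c = 2.465056, f(c) = -1.386155 < 0 → new bracket [2.465056, 2.980000]
step 4: c = 2.482076, f(c) = -0.355761 < 0 → new bracket [2.482076, 2.980000]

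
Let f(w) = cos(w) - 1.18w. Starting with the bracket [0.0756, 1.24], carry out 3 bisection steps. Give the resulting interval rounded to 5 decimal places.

[0.65780, 0.80335]

f(0.075600) = 0.907936, f(1.240000) = -1.138404 (opposite signs)
step 1: m = 0.657800, f(m) = 0.015135 > 0 → root in [0.657800, 1.240000]
step 2: m = 0.948900, f(m) = -0.537125 < 0 → root in [0.657800, 0.948900]
step 3: m = 0.803350, f(m) = -0.253653 < 0 → root in [0.657800, 0.803350]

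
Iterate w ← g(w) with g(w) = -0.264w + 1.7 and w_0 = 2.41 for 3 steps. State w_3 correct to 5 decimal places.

w_1 = g(2.410000) = 1.063760
w_2 = g(1.063760) = 1.419167
w_3 = g(1.419167) = 1.325340

1.32534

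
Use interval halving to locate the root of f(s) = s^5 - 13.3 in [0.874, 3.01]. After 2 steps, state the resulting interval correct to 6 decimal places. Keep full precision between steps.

f(0.874000) = -12.790015, f(3.010000) = 233.777090 (opposite signs)
step 1: m = 1.942000, f(m) = 14.321428 > 0 → root in [0.874000, 1.942000]
step 2: m = 1.408000, f(m) = -7.766330 < 0 → root in [1.408000, 1.942000]

[1.408000, 1.942000]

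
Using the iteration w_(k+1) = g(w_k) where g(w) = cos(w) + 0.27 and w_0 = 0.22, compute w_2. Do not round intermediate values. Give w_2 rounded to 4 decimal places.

w_1 = g(0.220000) = 1.245897
w_2 = g(1.245897) = 0.589213

0.5892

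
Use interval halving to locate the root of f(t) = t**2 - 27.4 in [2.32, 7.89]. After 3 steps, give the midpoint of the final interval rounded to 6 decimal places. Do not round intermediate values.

f(2.320000) = -22.017600, f(7.890000) = 34.852100 (opposite signs)
step 1: m = 5.105000, f(m) = -1.338975 < 0 → root in [5.105000, 7.890000]
step 2: m = 6.497500, f(m) = 14.817506 > 0 → root in [5.105000, 6.497500]
step 3: m = 5.801250, f(m) = 6.254502 > 0 → root in [5.105000, 5.801250]
Midpoint of [5.105000, 5.801250] = 5.453125

5.453125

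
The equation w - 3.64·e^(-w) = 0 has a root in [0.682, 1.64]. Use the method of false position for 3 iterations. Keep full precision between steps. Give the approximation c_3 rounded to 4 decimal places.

False-position update: c = (a·f(b) − b·f(a))/(f(b) − f(a)); replace the endpoint whose sign matches f(c).
f(0.682000) = -1.158401, f(1.640000) = 0.933913
step 1: c = 1.212393, f(c) = 0.129549 > 0 → new bracket [0.682000, 1.212393]
step 2: c = 1.159043, f(c) = 0.016861 > 0 → new bracket [0.682000, 1.159043]
step 3: c = 1.152199, f(c) = 0.002173 > 0 → new bracket [0.682000, 1.152199]

1.1522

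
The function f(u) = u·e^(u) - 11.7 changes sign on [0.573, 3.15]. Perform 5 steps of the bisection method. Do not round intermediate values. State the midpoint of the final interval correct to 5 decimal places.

f(0.573000) = -10.683739, f(3.150000) = 61.808603 (opposite signs)
step 1: m = 1.861500, f(m) = 0.275736 > 0 → root in [0.573000, 1.861500]
step 2: m = 1.217250, f(m) = -7.588269 < 0 → root in [1.217250, 1.861500]
step 3: m = 1.539375, f(m) = -4.523933 < 0 → root in [1.539375, 1.861500]
step 4: m = 1.700438, f(m) = -2.387821 < 0 → root in [1.700438, 1.861500]
step 5: m = 1.780969, f(m) = -1.128875 < 0 → root in [1.780969, 1.861500]
Midpoint of [1.780969, 1.861500] = 1.821234

1.82123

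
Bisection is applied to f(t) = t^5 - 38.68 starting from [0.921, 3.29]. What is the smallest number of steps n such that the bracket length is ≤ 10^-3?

12

Initial width b − a = 3.29 − 0.921 = 2.369000.
After n steps the width is (b−a)/2^n; need (b−a)/2^n ≤ 10^-3.
So n ≥ log₂(2.369000/10^-3) = log₂(2369.0000) ≈ 11.2101.
Hence n = 12.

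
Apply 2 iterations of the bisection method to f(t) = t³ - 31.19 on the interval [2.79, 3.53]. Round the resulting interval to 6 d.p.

[2.975000, 3.160000]

f(2.790000) = -9.472361, f(3.530000) = 12.796977 (opposite signs)
step 1: m = 3.160000, f(m) = 0.364496 > 0 → root in [2.790000, 3.160000]
step 2: m = 2.975000, f(m) = -4.859391 < 0 → root in [2.975000, 3.160000]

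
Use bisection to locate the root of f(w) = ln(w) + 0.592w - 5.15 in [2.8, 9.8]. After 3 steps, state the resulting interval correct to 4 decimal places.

[5.4250, 6.3000]

f(2.800000) = -2.462781, f(9.800000) = 2.933982 (opposite signs)
step 1: m = 6.300000, f(m) = 0.420150 > 0 → root in [2.800000, 6.300000]
step 2: m = 4.550000, f(m) = -0.941273 < 0 → root in [4.550000, 6.300000]
step 3: m = 5.425000, f(m) = -0.247382 < 0 → root in [5.425000, 6.300000]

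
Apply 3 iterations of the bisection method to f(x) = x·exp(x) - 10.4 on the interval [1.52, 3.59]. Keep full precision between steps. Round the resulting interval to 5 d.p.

f(1.520000) = -3.450218, f(3.590000) = 119.680333 (opposite signs)
step 1: m = 2.555000, f(m) = 22.486171 > 0 → root in [1.520000, 2.555000]
step 2: m = 2.037500, f(m) = 5.230491 > 0 → root in [1.520000, 2.037500]
step 3: m = 1.778750, f(m) = 0.134556 > 0 → root in [1.520000, 1.778750]

[1.52000, 1.77875]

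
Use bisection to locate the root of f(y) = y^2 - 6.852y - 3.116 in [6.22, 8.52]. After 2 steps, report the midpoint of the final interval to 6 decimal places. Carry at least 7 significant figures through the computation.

f(6.220000) = -7.047040, f(8.520000) = 11.095360 (opposite signs)
step 1: m = 7.370000, f(m) = 0.701660 > 0 → root in [6.220000, 7.370000]
step 2: m = 6.795000, f(m) = -3.503315 < 0 → root in [6.795000, 7.370000]
Midpoint of [6.795000, 7.370000] = 7.082500

7.082500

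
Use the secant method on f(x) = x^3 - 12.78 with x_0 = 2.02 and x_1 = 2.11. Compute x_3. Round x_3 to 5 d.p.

2.33422

f(x_0) = -4.537592, f(x_1) = -3.386069
x_2 = 2.110000 - (-3.386069)·(2.110000 - 2.020000)/(-3.386069 - (-4.537592)) = 2.374646; f(x_2) = 0.610499
x_3 = 2.374646 - (0.610499)·(2.374646 - 2.110000)/(0.610499 - (-3.386069)) = 2.334220; f(x_3) = -0.061809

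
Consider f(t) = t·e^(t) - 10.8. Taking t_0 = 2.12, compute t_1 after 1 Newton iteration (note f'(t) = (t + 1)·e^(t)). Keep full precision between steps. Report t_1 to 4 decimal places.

1.8560

Newton update: t ← t − f(t)/f'(t).
t_0 = 2.120000: f = 6.862011, f' = 25.993149 → t_1 = 2.120000 - (6.862011)/(25.993149) = 1.856007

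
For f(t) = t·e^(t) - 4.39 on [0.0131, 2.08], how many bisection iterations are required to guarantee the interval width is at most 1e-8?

Initial width b − a = 2.08 − 0.0131 = 2.066900.
After n steps the width is (b−a)/2^n; need (b−a)/2^n ≤ 1e-8.
So n ≥ log₂(2.066900/1e-8) = log₂(206690000.0000) ≈ 27.6229.
Hence n = 28.

28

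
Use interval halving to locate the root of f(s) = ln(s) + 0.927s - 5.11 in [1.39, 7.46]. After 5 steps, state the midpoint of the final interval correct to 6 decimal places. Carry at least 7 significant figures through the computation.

3.950781

f(1.390000) = -3.492166, f(7.460000) = 3.814975 (opposite signs)
step 1: m = 4.425000, f(m) = 0.479245 > 0 → root in [1.390000, 4.425000]
step 2: m = 2.907500, f(m) = -1.347454 < 0 → root in [2.907500, 4.425000]
step 3: m = 3.666250, f(m) = -0.412217 < 0 → root in [3.666250, 4.425000]
step 4: m = 4.045625, f(m) = 0.037930 > 0 → root in [3.666250, 4.045625]
step 5: m = 3.855937, f(m) = -0.185932 < 0 → root in [3.855937, 4.045625]
Midpoint of [3.855937, 4.045625] = 3.950781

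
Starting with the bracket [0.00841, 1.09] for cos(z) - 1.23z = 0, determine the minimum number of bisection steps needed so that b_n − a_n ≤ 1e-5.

17

Initial width b − a = 1.09 − 0.00841 = 1.081590.
After n steps the width is (b−a)/2^n; need (b−a)/2^n ≤ 1e-5.
So n ≥ log₂(1.081590/1e-5) = log₂(108159.0000) ≈ 16.7228.
Hence n = 17.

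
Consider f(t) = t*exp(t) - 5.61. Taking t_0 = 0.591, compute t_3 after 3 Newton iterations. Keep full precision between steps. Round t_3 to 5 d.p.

f'(t) = (t+1)*exp(t)
t_0 = 0.591000: f = -4.542776, f' = 2.873017 → t_1 = 0.591000 - (-4.542776)/(2.873017) = 2.172187
t_1 = 2.172187: f = 13.456271, f' = 27.843727 → t_2 = 2.172187 - (13.456271)/(27.843727) = 1.688908
t_2 = 1.688908: f = 3.533018, f' = 14.556584 → t_3 = 1.688908 - (3.533018)/(14.556584) = 1.446199

1.44620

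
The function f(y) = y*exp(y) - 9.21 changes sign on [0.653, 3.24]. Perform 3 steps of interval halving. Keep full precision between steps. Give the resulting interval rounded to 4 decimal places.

[1.6231, 1.9465]

f(0.653000) = -7.955394, f(3.240000) = 73.519258 (opposite signs)
step 1: m = 1.946500, f(m) = 4.423539 > 0 → root in [0.653000, 1.946500]
step 2: m = 1.299750, f(m) = -4.442024 < 0 → root in [1.299750, 1.946500]
step 3: m = 1.623125, f(m) = -0.982532 < 0 → root in [1.623125, 1.946500]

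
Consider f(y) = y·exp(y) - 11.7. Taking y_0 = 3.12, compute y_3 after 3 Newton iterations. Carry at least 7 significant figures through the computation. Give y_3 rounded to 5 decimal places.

1.87252

f'(y) = (y + 1)·exp(y)
y_0 = 3.120000: f = 58.956704, f' = 93.303084 → y_1 = 3.120000 - (58.956704)/(93.303084) = 2.488116
y_1 = 2.488116: f = 18.253378, f' = 41.991955 → y_2 = 2.488116 - (18.253378)/(41.991955) = 2.053429
y_2 = 2.053429: f = 4.305616, f' = 23.800197 → y_3 = 2.053429 - (4.305616)/(23.800197) = 1.872522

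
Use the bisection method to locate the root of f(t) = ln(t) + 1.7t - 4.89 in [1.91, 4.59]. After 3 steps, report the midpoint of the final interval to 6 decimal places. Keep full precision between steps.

f(1.910000) = -0.995897, f(4.590000) = 4.436880 (opposite signs)
step 1: m = 3.250000, f(m) = 1.813655 > 0 → root in [1.910000, 3.250000]
step 2: m = 2.580000, f(m) = 0.443789 > 0 → root in [1.910000, 2.580000]
step 3: m = 2.245000, f(m) = -0.264794 < 0 → root in [2.245000, 2.580000]
Midpoint of [2.245000, 2.580000] = 2.412500

2.412500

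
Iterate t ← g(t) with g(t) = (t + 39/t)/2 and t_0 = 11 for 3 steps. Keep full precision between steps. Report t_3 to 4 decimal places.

6.2454

t_1 = g(11.000000) = 7.272727
t_2 = g(7.272727) = 6.317614
t_3 = g(6.317614) = 6.245415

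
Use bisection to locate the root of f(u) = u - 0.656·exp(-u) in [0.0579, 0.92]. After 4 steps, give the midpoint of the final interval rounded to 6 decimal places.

f(0.057900) = -0.561196, f(0.920000) = 0.658572 (opposite signs)
step 1: m = 0.488950, f(m) = 0.086645 > 0 → root in [0.057900, 0.488950]
step 2: m = 0.273425, f(m) = -0.225640 < 0 → root in [0.273425, 0.488950]
step 3: m = 0.381188, f(m) = -0.066893 < 0 → root in [0.381188, 0.488950]
step 4: m = 0.435069, f(m) = 0.010492 > 0 → root in [0.381188, 0.435069]
Midpoint of [0.381188, 0.435069] = 0.408128

0.408128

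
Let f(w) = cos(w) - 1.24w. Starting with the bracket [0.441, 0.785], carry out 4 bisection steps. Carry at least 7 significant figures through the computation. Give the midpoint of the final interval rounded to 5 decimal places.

0.64525

f(0.441000) = 0.357485, f(0.785000) = -0.266012 (opposite signs)
step 1: m = 0.613000, f(m) = 0.057806 > 0 → root in [0.613000, 0.785000]
step 2: m = 0.699000, f(m) = -0.101274 < 0 → root in [0.613000, 0.699000]
step 3: m = 0.656000, f(m) = -0.021002 < 0 → root in [0.613000, 0.656000]
step 4: m = 0.634500, f(m) = 0.018588 > 0 → root in [0.634500, 0.656000]
Midpoint of [0.634500, 0.656000] = 0.645250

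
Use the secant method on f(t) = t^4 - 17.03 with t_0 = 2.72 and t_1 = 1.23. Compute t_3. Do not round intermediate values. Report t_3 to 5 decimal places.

2.44015

f(t_0) = 37.706323, f(t_1) = -14.741134
t_2 = 1.230000 - (-14.741134)·(1.230000 - 2.720000)/(-14.741134 - (37.706323)) = 1.648787; f(t_2) = -9.639774
t_3 = 1.648787 - (-9.639774)·(1.648787 - 1.230000)/(-9.639774 - (-14.741134)) = 2.440146; f(t_3) = 18.423816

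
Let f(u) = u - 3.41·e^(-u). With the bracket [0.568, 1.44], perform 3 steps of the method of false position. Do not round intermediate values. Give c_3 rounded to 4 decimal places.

1.1176

False-position update: c = (a·f(b) − b·f(a))/(f(b) − f(a)); replace the endpoint whose sign matches f(c).
f(0.568000) = -1.364302, f(1.440000) = 0.632076
step 1: c = 1.163915, f(c) = 0.099104 > 0 → new bracket [0.568000, 1.163915]
step 2: c = 1.123559, f(c) = 0.014897 > 0 → new bracket [0.568000, 1.123559]
step 3: c = 1.117558, f(c) = 0.002224 > 0 → new bracket [0.568000, 1.117558]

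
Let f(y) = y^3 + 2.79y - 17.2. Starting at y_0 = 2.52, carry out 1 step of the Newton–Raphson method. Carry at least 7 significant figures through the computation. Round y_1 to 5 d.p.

Newton update: y ← y − f(y)/f'(y).
f'(y) = 3y^2 + 2.79
y_0 = 2.520000: f = 5.833808, f' = 21.841200 → y_1 = 2.520000 - (5.833808)/(21.841200) = 2.252899

2.25290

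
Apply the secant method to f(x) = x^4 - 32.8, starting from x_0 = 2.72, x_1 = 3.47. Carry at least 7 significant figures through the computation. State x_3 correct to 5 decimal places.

2.45959

f(x_0) = 21.936323, f(x_1) = 112.183273
x_2 = 3.470000 - (112.183273)·(3.470000 - 2.720000)/(112.183273 - (21.936323)) = 2.537698; f(x_2) = 8.672425
x_3 = 2.537698 - (8.672425)·(2.537698 - 3.470000)/(8.672425 - (112.183273)) = 2.459587; f(x_3) = 3.797255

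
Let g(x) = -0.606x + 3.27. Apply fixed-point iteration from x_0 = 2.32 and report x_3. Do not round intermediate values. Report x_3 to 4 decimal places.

1.9729

x_1 = g(2.320000) = 1.864080
x_2 = g(1.864080) = 2.140368
x_3 = g(2.140368) = 1.972937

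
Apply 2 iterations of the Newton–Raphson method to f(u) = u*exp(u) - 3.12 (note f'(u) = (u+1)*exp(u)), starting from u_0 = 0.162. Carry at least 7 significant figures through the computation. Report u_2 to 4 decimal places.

Newton update: u ← u − f(u)/f'(u).
u_0 = 0.162000: f = -2.929511, f' = 1.366350 → u_1 = 0.162000 - (-2.929511)/(1.366350) = 2.306042
u_1 = 2.306042: f = 20.020269, f' = 33.174895 → u_2 = 2.306042 - (20.020269)/(33.174895) = 1.702565

1.7026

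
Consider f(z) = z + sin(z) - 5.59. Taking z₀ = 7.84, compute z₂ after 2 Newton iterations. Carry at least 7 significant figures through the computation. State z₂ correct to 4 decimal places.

6.7508

f'(z) = 1 + cos(z)
z_0 = 7.840000: f = 3.249902, f' = 1.013981 → z_1 = 7.840000 - (3.249902)/(1.013981) = 4.634909
z_1 = 4.634909: f = -1.952091, f' = 0.922597 → z_2 = 4.634909 - (-1.952091)/(0.922597) = 6.750774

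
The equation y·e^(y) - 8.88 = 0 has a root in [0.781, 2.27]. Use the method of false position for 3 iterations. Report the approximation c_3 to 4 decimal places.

1.6219

f(0.781000) = -7.174566, f(2.270000) = 13.092240
step 1: c = 1.308115, f(c) = -4.041032 < 0 → new bracket [1.308115, 2.270000]
step 2: c = 1.534984, f(c) = -1.755757 < 0 → new bracket [1.534984, 2.270000]
step 3: c = 1.621898, f(c) = -0.668827 < 0 → new bracket [1.621898, 2.270000]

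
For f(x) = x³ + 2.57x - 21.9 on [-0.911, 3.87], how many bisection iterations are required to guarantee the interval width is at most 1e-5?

19

Initial width b − a = 3.87 − -0.911 = 4.781000.
After n steps the width is (b−a)/2^n; need (b−a)/2^n ≤ 1e-5.
So n ≥ log₂(4.781000/1e-5) = log₂(478100.0000) ≈ 18.8670.
Hence n = 19.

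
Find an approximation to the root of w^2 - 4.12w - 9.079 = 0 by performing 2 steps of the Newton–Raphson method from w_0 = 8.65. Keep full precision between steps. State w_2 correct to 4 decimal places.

5.7600

f'(w) = 2w - 4.12
w_0 = 8.650000: f = 30.105500, f' = 13.180000 → w_1 = 8.650000 - (30.105500)/(13.180000) = 6.365819
w_1 = 6.365819: f = 5.217481, f' = 8.611639 → w_2 = 6.365819 - (5.217481)/(8.611639) = 5.759956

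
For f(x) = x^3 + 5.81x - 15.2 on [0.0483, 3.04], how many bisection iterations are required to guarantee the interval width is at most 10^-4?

Initial width b − a = 3.04 − 0.0483 = 2.991700.
After n steps the width is (b−a)/2^n; need (b−a)/2^n ≤ 10^-4.
So n ≥ log₂(2.991700/10^-4) = log₂(29917.0000) ≈ 14.8687.
Hence n = 15.

15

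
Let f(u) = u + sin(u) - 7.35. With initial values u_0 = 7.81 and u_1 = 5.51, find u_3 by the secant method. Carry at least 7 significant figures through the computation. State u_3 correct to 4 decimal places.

f(u_0) = 1.459033, f(u_1) = -2.538418
u_2 = 5.510000 - (-2.538418)·(5.510000 - 7.810000)/(-2.538418 - (1.459033)) = 6.970521; f(u_2) = 0.255001
u_3 = 6.970521 - (0.255001)·(6.970521 - 5.510000)/(0.255001 - (-2.538418)) = 6.837195; f(u_3) = 0.013297

6.8372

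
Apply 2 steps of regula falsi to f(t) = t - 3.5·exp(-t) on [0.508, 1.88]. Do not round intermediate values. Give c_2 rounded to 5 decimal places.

1.15104

False-position update: c = (a·f(b) − b·f(a))/(f(b) − f(a)); replace the endpoint whose sign matches f(c).
f(0.508000) = -1.597942, f(1.880000) = 1.345935
step 1: c = 1.252724, f(c) = 0.252686 > 0 → new bracket [0.508000, 1.252724]
step 2: c = 1.151039, f(c) = 0.043962 > 0 → new bracket [0.508000, 1.151039]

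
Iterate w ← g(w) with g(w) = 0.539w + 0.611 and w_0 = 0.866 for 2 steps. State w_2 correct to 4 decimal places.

w_1 = g(0.866000) = 1.077774
w_2 = g(1.077774) = 1.191920

1.1919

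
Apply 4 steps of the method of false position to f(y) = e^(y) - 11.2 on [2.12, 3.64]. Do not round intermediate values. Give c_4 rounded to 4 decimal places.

2.3978

f(2.120000) = -2.868863, f(3.640000) = 26.891837
step 1: c = 2.266524, f(c) = -1.554182 < 0 → new bracket [2.266524, 3.640000]
step 2: c = 2.341566, f(c) = -0.802494 < 0 → new bracket [2.341566, 3.640000]
step 3: c = 2.379190, f(c) = -0.403841 < 0 → new bracket [2.379190, 3.640000]
step 4: c = 2.397844, f(c) = -0.200562 < 0 → new bracket [2.397844, 3.640000]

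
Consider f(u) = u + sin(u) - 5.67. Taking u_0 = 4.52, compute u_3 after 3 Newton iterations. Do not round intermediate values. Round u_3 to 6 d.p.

5.978139

f'(u) = 1 + cos(u)
u_0 = 4.520000: f = -2.131550, f' = 0.808796 → u_1 = 4.520000 - (-2.131550)/(0.808796) = 7.155462
u_1 = 7.155462: f = 2.251257, f' = 1.643085 → u_2 = 7.155462 - (2.251257)/(1.643085) = 5.785321
u_2 = 5.785321: f = -0.362228, f' = 1.878605 → u_3 = 5.785321 - (-0.362228)/(1.878605) = 5.978139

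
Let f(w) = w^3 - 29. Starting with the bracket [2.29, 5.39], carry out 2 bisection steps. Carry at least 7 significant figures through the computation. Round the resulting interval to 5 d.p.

[3.06500, 3.84000]

f(2.290000) = -16.991011, f(5.390000) = 127.590819 (opposite signs)
step 1: m = 3.840000, f(m) = 27.623104 > 0 → root in [2.290000, 3.840000]
step 2: m = 3.065000, f(m) = -0.206700 < 0 → root in [3.065000, 3.840000]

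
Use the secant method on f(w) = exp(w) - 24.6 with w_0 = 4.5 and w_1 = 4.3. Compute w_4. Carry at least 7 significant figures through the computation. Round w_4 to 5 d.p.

3.24921

f(w_0) = 65.417131, f(w_1) = 49.099794
w_2 = 4.300000 - (49.099794)·(4.300000 - 4.500000)/(49.099794 - (65.417131)) = 3.698189; f(w_2) = 15.774107
w_3 = 3.698189 - (15.774107)·(3.698189 - 4.300000)/(15.774107 - (49.099794)) = 3.413332; f(w_3) = 5.766263
w_4 = 3.413332 - (5.766263)·(3.413332 - 3.698189)/(5.766263 - (15.774107)) = 3.249205; f(w_4) = 1.169851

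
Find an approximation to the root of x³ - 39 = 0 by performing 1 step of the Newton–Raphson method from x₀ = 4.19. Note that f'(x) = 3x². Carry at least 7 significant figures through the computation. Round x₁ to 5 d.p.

3.53382

x_0 = 4.190000: f = 34.560059, f' = 52.668300 → x_1 = 4.190000 - (34.560059)/(52.668300) = 3.533817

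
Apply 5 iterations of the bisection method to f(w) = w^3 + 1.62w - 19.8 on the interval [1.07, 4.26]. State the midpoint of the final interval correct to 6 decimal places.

f(1.070000) = -16.841557, f(4.260000) = 64.409976 (opposite signs)
step 1: m = 2.665000, f(m) = 3.444730 > 0 → root in [1.070000, 2.665000]
step 2: m = 1.867500, f(m) = -10.261639 < 0 → root in [1.867500, 2.665000]
step 3: m = 2.266250, f(m) = -4.489466 < 0 → root in [2.266250, 2.665000]
step 4: m = 2.465625, f(m) = -0.816397 < 0 → root in [2.465625, 2.665000]
step 5: m = 2.565313, f(m) = 1.237687 > 0 → root in [2.465625, 2.565313]
Midpoint of [2.465625, 2.565313] = 2.515469

2.515469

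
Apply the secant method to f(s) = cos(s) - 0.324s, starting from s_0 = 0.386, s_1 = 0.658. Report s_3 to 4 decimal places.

f(s_0) = 0.801358, f(s_1) = 0.578025
s_2 = 0.658000 - (0.578025)·(0.658000 - 0.386000)/(0.578025 - (0.801358)) = 1.361982; f(s_2) = -0.233982
s_3 = 1.361982 - (-0.233982)·(1.361982 - 0.658000)/(-0.233982 - (0.578025)) = 1.159128; f(s_3) = 0.024582

1.1591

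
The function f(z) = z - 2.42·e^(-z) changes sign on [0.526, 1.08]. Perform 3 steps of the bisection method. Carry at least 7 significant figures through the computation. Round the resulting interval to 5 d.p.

f(0.526000) = -0.904133, f(1.080000) = 0.258179 (opposite signs)
step 1: m = 0.803000, f(m) = -0.281119 < 0 → root in [0.803000, 1.080000]
step 2: m = 0.941500, f(m) = -0.002402 < 0 → root in [0.941500, 1.080000]
step 3: m = 1.010750, f(m) = 0.130001 > 0 → root in [0.941500, 1.010750]

[0.94150, 1.01075]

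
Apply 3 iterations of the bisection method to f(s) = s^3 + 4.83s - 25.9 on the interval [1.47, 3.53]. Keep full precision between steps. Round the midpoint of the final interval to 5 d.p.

f(1.470000) = -15.623377, f(3.530000) = 35.136877 (opposite signs)
step 1: m = 2.500000, f(m) = 1.800000 > 0 → root in [1.470000, 2.500000]
step 2: m = 1.985000, f(m) = -8.491103 < 0 → root in [1.985000, 2.500000]
step 3: m = 2.242500, f(m) = -3.791627 < 0 → root in [2.242500, 2.500000]
Midpoint of [2.242500, 2.500000] = 2.371250

2.37125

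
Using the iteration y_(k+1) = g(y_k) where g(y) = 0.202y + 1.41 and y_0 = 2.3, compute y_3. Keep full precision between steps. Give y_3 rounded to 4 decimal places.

y_1 = g(2.300000) = 1.874600
y_2 = g(1.874600) = 1.788669
y_3 = g(1.788669) = 1.771311

1.7713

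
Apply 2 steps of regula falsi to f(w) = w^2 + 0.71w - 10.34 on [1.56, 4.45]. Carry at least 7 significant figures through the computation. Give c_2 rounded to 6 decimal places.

2.817506

False-position update: c = (a·f(b) − b·f(a))/(f(b) − f(a)); replace the endpoint whose sign matches f(c).
f(1.560000) = -6.798800, f(4.450000) = 12.622000
step 1: c = 2.571726, f(c) = -1.900299 < 0 → new bracket [2.571726, 4.450000]
step 2: c = 2.817506, f(c) = -0.401233 < 0 → new bracket [2.817506, 4.450000]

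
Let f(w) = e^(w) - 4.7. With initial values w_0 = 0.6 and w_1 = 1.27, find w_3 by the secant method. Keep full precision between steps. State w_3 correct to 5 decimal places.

1.52482

f(w_0) = -2.877881, f(w_1) = -1.139147
w_2 = 1.270000 - (-1.139147)·(1.270000 - 0.600000)/(-1.139147 - (-2.877881)) = 1.708957; f(w_2) = 0.823196
w_3 = 1.708957 - (0.823196)·(1.708957 - 1.270000)/(0.823196 - (-1.139147)) = 1.524816; f(w_3) = -0.105702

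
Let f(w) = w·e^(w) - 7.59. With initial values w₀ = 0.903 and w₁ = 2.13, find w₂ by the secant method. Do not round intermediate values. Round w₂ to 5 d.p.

f(w_0) = -5.362305, f(w_1) = 10.333666
w_2 = 2.130000 - (10.333666)·(2.130000 - 0.903000)/(10.333666 - (-5.362305)) = 1.322187; f(w_2) = -2.629660

1.32219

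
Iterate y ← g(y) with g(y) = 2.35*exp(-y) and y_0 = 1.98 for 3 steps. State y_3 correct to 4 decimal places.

y_1 = g(1.980000) = 0.324463
y_2 = g(0.324463) = 1.698852
y_3 = g(1.698852) = 0.429799

0.4298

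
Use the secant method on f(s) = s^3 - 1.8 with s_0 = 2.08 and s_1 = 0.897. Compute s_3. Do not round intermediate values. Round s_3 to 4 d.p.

Secant update: s_(k+1) = s_k − f(s_k)·(s_k − s_(k-1))/(f(s_k) − f(s_(k-1))).
f(s_0) = 7.198912, f(s_1) = -1.078266
s_2 = 0.897000 - (-1.078266)·(0.897000 - 2.080000)/(-1.078266 - (7.198912)) = 1.051109; f(s_2) = -0.638703
s_3 = 1.051109 - (-0.638703)·(1.051109 - 0.897000)/(-0.638703 - (-1.078266)) = 1.275036; f(s_3) = 0.272847

1.2750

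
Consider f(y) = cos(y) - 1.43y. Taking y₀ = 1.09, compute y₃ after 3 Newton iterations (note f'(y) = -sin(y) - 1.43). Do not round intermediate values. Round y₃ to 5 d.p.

y_0 = 1.090000: f = -1.096215, f' = -2.316627 → y_1 = 1.090000 - (-1.096215)/(-2.316627) = 0.616806
y_1 = 0.616806: f = -0.066302, f' = -2.008432 → y_2 = 0.616806 - (-0.066302)/(-2.008432) = 0.583794
y_2 = 0.583794: f = -0.000448, f' = -1.981193 → y_3 = 0.583794 - (-0.000448)/(-1.981193) = 0.583568

0.58357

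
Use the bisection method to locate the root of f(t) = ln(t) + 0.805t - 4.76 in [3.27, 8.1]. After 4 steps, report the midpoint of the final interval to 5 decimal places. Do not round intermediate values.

4.02469

f(3.270000) = -0.942860, f(8.100000) = 3.852364 (opposite signs)
step 1: m = 5.685000, f(m) = 1.554256 > 0 → root in [3.270000, 5.685000]
step 2: m = 4.477500, f(m) = 0.343452 > 0 → root in [3.270000, 4.477500]
step 3: m = 3.873750, f(m) = -0.287408 < 0 → root in [3.873750, 4.477500]
step 4: m = 4.175625, f(m) = 0.030642 > 0 → root in [3.873750, 4.175625]
Midpoint of [3.873750, 4.175625] = 4.024688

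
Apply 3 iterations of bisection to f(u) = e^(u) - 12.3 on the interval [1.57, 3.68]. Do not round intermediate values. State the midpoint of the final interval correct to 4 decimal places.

f(1.570000) = -7.493352, f(3.680000) = 27.346394 (opposite signs)
step 1: m = 2.625000, f(m) = 1.504574 > 0 → root in [1.570000, 2.625000]
step 2: m = 2.097500, f(m) = -4.154220 < 0 → root in [2.097500, 2.625000]
step 3: m = 2.361250, f(m) = -1.695802 < 0 → root in [2.361250, 2.625000]
Midpoint of [2.361250, 2.625000] = 2.493125

2.4931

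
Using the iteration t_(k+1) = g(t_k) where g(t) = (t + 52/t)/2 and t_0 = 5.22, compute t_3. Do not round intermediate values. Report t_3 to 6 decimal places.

7.211109

t_1 = g(5.220000) = 7.590843
t_2 = g(7.590843) = 7.220601
t_3 = g(7.220601) = 7.211109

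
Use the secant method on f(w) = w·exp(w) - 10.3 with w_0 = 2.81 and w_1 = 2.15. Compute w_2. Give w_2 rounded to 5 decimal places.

Secant update: w_(k+1) = w_k − f(w_k)·(w_k − w_(k-1))/(f(w_k) − f(w_(k-1))).
f(w_0) = 36.373870, f(w_1) = 8.157446
w_2 = 2.150000 - (8.157446)·(2.150000 - 2.810000)/(8.157446 - (36.373870)) = 1.959192; f(w_2) = 3.597715

1.95919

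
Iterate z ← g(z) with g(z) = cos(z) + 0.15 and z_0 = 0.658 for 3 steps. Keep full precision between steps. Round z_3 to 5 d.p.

0.88927

z_1 = g(0.658000) = 0.941217
z_2 = g(0.941217) = 0.738805
z_3 = g(0.738805) = 0.889274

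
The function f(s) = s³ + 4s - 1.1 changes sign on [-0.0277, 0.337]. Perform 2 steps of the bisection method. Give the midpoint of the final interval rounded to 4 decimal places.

0.2914

f(-0.027700) = -1.210821, f(0.337000) = 0.286273 (opposite signs)
step 1: m = 0.154650, f(m) = -0.477701 < 0 → root in [0.154650, 0.337000]
step 2: m = 0.245825, f(m) = -0.101845 < 0 → root in [0.245825, 0.337000]
Midpoint of [0.245825, 0.337000] = 0.291413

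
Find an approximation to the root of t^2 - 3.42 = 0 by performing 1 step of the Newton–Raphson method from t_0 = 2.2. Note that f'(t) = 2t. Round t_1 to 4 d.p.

t_0 = 2.200000: f = 1.420000, f' = 4.400000 → t_1 = 2.200000 - (1.420000)/(4.400000) = 1.877273

1.8773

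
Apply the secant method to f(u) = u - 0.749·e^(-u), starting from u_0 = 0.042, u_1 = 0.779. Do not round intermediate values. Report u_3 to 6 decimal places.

0.467715

f(u_0) = -0.676193, f(u_1) = 0.435310
u_2 = 0.779000 - (0.435310)·(0.779000 - 0.042000)/(0.435310 - (-0.676193)) = 0.490361; f(u_2) = 0.031669
u_3 = 0.490361 - (0.031669)·(0.490361 - 0.779000)/(0.031669 - (0.435310)) = 0.467715; f(u_3) = -0.001483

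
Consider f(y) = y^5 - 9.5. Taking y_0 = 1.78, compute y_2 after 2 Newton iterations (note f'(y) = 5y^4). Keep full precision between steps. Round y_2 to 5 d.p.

y_0 = 1.780000: f = 8.368990, f' = 50.193793 → y_1 = 1.780000 - (8.368990)/(50.193793) = 1.613266
y_1 = 1.613266: f = 1.427743, f' = 33.868378 → y_2 = 1.613266 - (1.427743)/(33.868378) = 1.571111

1.57111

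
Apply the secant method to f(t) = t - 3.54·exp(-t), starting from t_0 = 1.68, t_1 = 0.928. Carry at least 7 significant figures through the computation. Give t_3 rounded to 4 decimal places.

1.1380

Secant update: t_(k+1) = t_k − f(t_k)·(t_k − t_(k-1))/(f(t_k) − f(t_(k-1))).
f(t_0) = 1.020236, f(t_1) = -0.471516
t_2 = 0.928000 - (-0.471516)·(0.928000 - 1.680000)/(-0.471516 - (1.020236)) = 1.165694; f(t_2) = 0.062253
t_3 = 1.165694 - (0.062253)·(1.165694 - 0.928000)/(0.062253 - (-0.471516)) = 1.137972; f(t_3) = 0.003514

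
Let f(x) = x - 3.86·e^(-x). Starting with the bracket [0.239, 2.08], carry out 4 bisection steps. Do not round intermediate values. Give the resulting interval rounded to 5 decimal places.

f(0.239000) = -2.800421, f(2.080000) = 1.597769 (opposite signs)
step 1: m = 1.159500, f(m) = -0.051162 < 0 → root in [1.159500, 2.080000]
step 2: m = 1.619750, f(m) = 0.855670 > 0 → root in [1.159500, 1.619750]
step 3: m = 1.389625, f(m) = 0.427834 > 0 → root in [1.159500, 1.389625]
step 4: m = 1.274563, f(m) = 0.195487 > 0 → root in [1.159500, 1.274563]

[1.15950, 1.27456]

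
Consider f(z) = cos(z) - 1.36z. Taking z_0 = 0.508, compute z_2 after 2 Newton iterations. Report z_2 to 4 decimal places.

Newton update: z ← z − f(z)/f'(z).
f'(z) = -sin(z) - 1.36
z_0 = 0.508000: f = 0.182839, f' = -1.846431 → z_1 = 0.508000 - (0.182839)/(-1.846431) = 0.607023
z_1 = 0.607023: f = -0.004201, f' = -1.930425 → z_2 = 0.607023 - (-0.004201)/(-1.930425) = 0.604847

0.6048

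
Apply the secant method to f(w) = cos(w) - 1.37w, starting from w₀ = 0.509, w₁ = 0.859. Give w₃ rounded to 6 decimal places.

0.601493

Secant update: w_(k+1) = w_k − f(w_k)·(w_k − w_(k-1))/(f(w_k) − f(w_(k-1))).
f(w_0) = 0.175902, f(w_1) = -0.523635
w_2 = 0.859000 - (-0.523635)·(0.859000 - 0.509000)/(-0.523635 - (0.175902)) = 0.597009; f(w_2) = 0.009118
w_3 = 0.597009 - (0.009118)·(0.597009 - 0.859000)/(0.009118 - (-0.523635)) = 0.601493; f(w_3) = 0.000446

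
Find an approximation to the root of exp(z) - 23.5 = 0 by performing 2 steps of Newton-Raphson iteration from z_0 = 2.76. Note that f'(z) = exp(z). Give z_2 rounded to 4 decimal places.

Newton update: z ← z − f(z)/f'(z).
z_0 = 2.760000: f = -7.700157, f' = 15.799843 → z_1 = 2.760000 - (-7.700157)/(15.799843) = 3.247357
z_1 = 3.247357: f = 2.222255, f' = 25.722255 → z_2 = 3.247357 - (2.222255)/(25.722255) = 3.160962

3.1610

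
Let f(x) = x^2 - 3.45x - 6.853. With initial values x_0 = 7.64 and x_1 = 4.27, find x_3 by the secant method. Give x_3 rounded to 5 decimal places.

f(x_0) = 25.158600, f(x_1) = -3.351600
x_2 = 4.270000 - (-3.351600)·(4.270000 - 7.640000)/(-3.351600 - (25.158600)) = 4.666170; f(x_2) = -1.178143
x_3 = 4.666170 - (-1.178143)·(4.666170 - 4.270000)/(-1.178143 - (-3.351600)) = 4.880918; f(x_3) = 0.131193

4.88092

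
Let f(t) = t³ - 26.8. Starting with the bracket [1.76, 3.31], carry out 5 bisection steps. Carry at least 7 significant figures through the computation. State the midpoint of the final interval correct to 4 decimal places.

2.9952

f(1.760000) = -21.348224, f(3.310000) = 9.464691 (opposite signs)
step 1: m = 2.535000, f(m) = -10.509520 < 0 → root in [2.535000, 3.310000]
step 2: m = 2.922500, f(m) = -1.838909 < 0 → root in [2.922500, 3.310000]
step 3: m = 3.116250, f(m) = 3.461948 > 0 → root in [2.922500, 3.116250]
step 4: m = 3.019375, f(m) = 0.726511 > 0 → root in [2.922500, 3.019375]
step 5: m = 2.970938, f(m) = -0.577110 < 0 → root in [2.970938, 3.019375]
Midpoint of [2.970938, 3.019375] = 2.995156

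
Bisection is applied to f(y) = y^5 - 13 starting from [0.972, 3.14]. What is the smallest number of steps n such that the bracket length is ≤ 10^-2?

Initial width b − a = 3.14 − 0.972 = 2.168000.
After n steps the width is (b−a)/2^n; need (b−a)/2^n ≤ 10^-2.
So n ≥ log₂(2.168000/10^-2) = log₂(216.8000) ≈ 7.7602.
Hence n = 8.

8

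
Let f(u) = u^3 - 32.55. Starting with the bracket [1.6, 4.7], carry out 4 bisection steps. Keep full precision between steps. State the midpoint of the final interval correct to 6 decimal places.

f(1.600000) = -28.454000, f(4.700000) = 71.273000 (opposite signs)
step 1: m = 3.150000, f(m) = -1.294125 < 0 → root in [3.150000, 4.700000]
step 2: m = 3.925000, f(m) = 27.917078 > 0 → root in [3.150000, 3.925000]
step 3: m = 3.537500, f(m) = 11.717943 > 0 → root in [3.150000, 3.537500]
step 4: m = 3.343750, f(m) = 4.835345 > 0 → root in [3.150000, 3.343750]
Midpoint of [3.150000, 3.343750] = 3.246875

3.246875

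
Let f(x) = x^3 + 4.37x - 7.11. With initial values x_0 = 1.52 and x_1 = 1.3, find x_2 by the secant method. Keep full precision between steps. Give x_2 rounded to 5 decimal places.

1.22577

f(x_0) = 3.044208, f(x_1) = 0.768000
x_2 = 1.300000 - (0.768000)·(1.300000 - 1.520000)/(0.768000 - (3.044208)) = 1.225771; f(x_2) = 0.088361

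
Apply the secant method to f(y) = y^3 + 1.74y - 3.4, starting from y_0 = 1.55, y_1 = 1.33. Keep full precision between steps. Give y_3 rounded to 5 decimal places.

Secant update: y_(k+1) = y_k − f(y_k)·(y_k − y_(k-1))/(f(y_k) − f(y_(k-1))).
f(y_0) = 3.020875, f(y_1) = 1.266837
y_2 = 1.330000 - (1.266837)·(1.330000 - 1.550000)/(1.266837 - (3.020875)) = 1.171107; f(y_2) = 0.243890
y_3 = 1.171107 - (0.243890)·(1.171107 - 1.330000)/(0.243890 - (1.266837)) = 1.133224; f(y_3) = 0.027092

1.13322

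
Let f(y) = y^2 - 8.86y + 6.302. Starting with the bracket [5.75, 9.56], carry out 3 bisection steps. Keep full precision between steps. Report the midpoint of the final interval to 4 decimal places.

7.8931

f(5.750000) = -11.580500, f(9.560000) = 12.994000 (opposite signs)
step 1: m = 7.655000, f(m) = -2.922275 < 0 → root in [7.655000, 9.560000]
step 2: m = 8.607500, f(m) = 4.128606 > 0 → root in [7.655000, 8.607500]
step 3: m = 8.131250, f(m) = 0.376352 > 0 → root in [7.655000, 8.131250]
Midpoint of [7.655000, 8.131250] = 7.893125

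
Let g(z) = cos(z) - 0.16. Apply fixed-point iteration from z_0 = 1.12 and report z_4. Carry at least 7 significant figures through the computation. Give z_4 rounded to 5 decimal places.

z_1 = g(1.120000) = 0.275682
z_2 = g(0.275682) = 0.802240
z_3 = g(0.802240) = 0.535098
z_4 = g(0.535098) = 0.700218

0.70022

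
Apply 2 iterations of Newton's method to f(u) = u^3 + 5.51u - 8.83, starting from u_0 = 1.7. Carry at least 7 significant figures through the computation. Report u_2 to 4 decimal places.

f'(u) = 3u^2 + 5.51
u_0 = 1.700000: f = 5.450000, f' = 14.180000 → u_1 = 1.700000 - (5.450000)/(14.180000) = 1.315656
u_1 = 1.315656: f = 0.696599, f' = 10.702851 → u_2 = 1.315656 - (0.696599)/(10.702851) = 1.250571

1.2506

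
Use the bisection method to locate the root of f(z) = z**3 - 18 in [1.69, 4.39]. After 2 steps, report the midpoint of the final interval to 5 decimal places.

2.70250

f(1.690000) = -13.173191, f(4.390000) = 66.604519 (opposite signs)
step 1: m = 3.040000, f(m) = 10.094464 > 0 → root in [1.690000, 3.040000]
step 2: m = 2.365000, f(m) = -4.772023 < 0 → root in [2.365000, 3.040000]
Midpoint of [2.365000, 3.040000] = 2.702500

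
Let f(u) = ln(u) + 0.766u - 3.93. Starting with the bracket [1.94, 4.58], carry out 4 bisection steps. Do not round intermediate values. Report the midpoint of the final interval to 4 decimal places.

3.5075

f(1.940000) = -1.781272, f(4.580000) = 1.099979 (opposite signs)
step 1: m = 3.260000, f(m) = -0.251113 < 0 → root in [3.260000, 4.580000]
step 2: m = 3.920000, f(m) = 0.438812 > 0 → root in [3.260000, 3.920000]
step 3: m = 3.590000, f(m) = 0.098092 > 0 → root in [3.260000, 3.590000]
step 4: m = 3.425000, f(m) = -0.075349 < 0 → root in [3.425000, 3.590000]
Midpoint of [3.425000, 3.590000] = 3.507500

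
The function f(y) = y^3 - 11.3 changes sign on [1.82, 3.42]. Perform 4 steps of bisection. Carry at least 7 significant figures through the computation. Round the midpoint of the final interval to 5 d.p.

2.27000

f(1.820000) = -5.271432, f(3.420000) = 28.701688 (opposite signs)
step 1: m = 2.620000, f(m) = 6.684728 > 0 → root in [1.820000, 2.620000]
step 2: m = 2.220000, f(m) = -0.358952 < 0 → root in [2.220000, 2.620000]
step 3: m = 2.420000, f(m) = 2.872488 > 0 → root in [2.220000, 2.420000]
step 4: m = 2.320000, f(m) = 1.187168 > 0 → root in [2.220000, 2.320000]
Midpoint of [2.220000, 2.320000] = 2.270000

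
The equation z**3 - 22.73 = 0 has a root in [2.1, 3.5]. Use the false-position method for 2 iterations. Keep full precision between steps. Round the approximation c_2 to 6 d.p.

f(2.100000) = -13.469000, f(3.500000) = 20.145000
step 1: c = 2.660975, f(c) = -3.888209 < 0 → new bracket [2.660975, 3.500000]
step 2: c = 2.796716, f(c) = -0.855145 < 0 → new bracket [2.796716, 3.500000]

2.796716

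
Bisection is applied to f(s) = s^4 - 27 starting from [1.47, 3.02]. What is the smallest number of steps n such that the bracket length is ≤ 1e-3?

11

Initial width b − a = 3.02 − 1.47 = 1.550000.
After n steps the width is (b−a)/2^n; need (b−a)/2^n ≤ 1e-3.
So n ≥ log₂(1.550000/1e-3) = log₂(1550.0000) ≈ 10.5981.
Hence n = 11.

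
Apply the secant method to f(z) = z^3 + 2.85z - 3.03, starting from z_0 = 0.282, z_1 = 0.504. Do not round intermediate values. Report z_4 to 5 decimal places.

0.84786

f(z_0) = -2.203874, f(z_1) = -1.465576
z_2 = 0.504000 - (-1.465576)·(0.504000 - 0.282000)/(-1.465576 - (-2.203874)) = 0.944686; f(z_2) = 0.505424
z_3 = 0.944686 - (0.505424)·(0.944686 - 0.504000)/(0.505424 - (-1.465576)) = 0.831681; f(z_3) = -0.084441
z_4 = 0.831681 - (-0.084441)·(0.831681 - 0.944686)/(-0.084441 - (0.505424)) = 0.847858; f(z_4) = -0.004111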